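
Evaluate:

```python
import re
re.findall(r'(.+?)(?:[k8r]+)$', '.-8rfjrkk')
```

['.-8rfj']

The pattern matches one or more of any character (lazy) (captured); then one or more of one of [k8r] (non-capturing group); then anchored at the end.
A non-greedy quantifier consumes as few characters as it can — just enough that the remainder of the pattern still matches from where it stops; whatever follows it matches normally.
Walking the string: at [0:9] match '.-8rfjrkk', group 1 = '.-8rfj'.
One capturing group, so `findall` returns just the captured substring from the one match — 1 in all.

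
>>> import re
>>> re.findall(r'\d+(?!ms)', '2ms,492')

The negative lookaround is zero-width — it rules out positions where the adjacent text would match, without consuming anything.
Walking the string: at [4:7] → '492'.
`findall` yields the raw match text (1 of them) because the pattern has no groups.

['492']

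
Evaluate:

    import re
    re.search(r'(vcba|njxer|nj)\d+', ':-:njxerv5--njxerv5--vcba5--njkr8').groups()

Unlike `match`, `search` isn't anchored — it looks for the pattern anywhere in the string.
The match spans [21:26] → 'vcba5'.
Captured: group 1 = 'vcba'.

('vcba',)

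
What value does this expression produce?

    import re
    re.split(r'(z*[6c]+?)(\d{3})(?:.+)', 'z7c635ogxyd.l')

Pattern: zero or more of the literal 'z', then one or more of one of [6c] (lazy) (captured); then exactly 3 of a digit (captured); then one or more of any character (non-capturing group).
Matches to split on: at [2:13] → 'c635ogxyd.l'.
`re.split` interleaves the captured-group text with the surrounding fragments.

['z7', 'c', '635', '']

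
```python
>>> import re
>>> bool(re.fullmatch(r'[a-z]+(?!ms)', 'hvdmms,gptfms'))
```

False

A negative assertion filters positions out without eating any characters.
`re.fullmatch` is like wrapping the pattern in `^…$` (in single-line mode).
Here the pattern can't cover the whole string, so the call returns None, and `bool(None)` is False.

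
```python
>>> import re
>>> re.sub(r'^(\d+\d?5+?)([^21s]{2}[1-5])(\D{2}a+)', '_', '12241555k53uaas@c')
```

'_s@c'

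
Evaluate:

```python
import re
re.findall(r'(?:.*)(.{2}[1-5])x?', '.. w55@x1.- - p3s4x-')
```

This matches zero or more of any character (non-capturing group); then exactly 2 of any character, then a character in [1-5] (captured); then optionally a literal 'x'.
`findall` collects group 1 from the one match (1 total).

['3s4']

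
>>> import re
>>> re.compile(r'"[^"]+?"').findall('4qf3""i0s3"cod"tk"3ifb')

['"i0s3"', '"tk"']

`findall` yields the raw match text (2 of them) because the pattern has no groups.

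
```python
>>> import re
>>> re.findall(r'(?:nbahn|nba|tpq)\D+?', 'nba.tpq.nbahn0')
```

['nba.', 'tpq.', 'nbah']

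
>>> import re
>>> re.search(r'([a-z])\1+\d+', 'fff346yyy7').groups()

`\1` is not a pattern — it's the concrete string captured by group 1, re-applied verbatim.
`search` walks the string left to right and returns the first match it finds.
The match spans [0:6] → 'fff346'.
Captured: group 1 = 'f'.

('f',)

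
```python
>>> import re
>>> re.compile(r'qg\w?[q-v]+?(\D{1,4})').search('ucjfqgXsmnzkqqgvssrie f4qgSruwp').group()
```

'qgXsmnzk'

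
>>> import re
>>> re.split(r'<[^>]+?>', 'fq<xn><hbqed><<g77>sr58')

['fq', '', '', 'sr58']

Matches to split on: at [2:6] → '<xn>'; at [6:13] → '<hbqed>'; at [13:19] → '<<g77>'.
`split` removes every match and returns the 4 fragments in between.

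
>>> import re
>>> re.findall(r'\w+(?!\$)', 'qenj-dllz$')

['qenj', 'dll']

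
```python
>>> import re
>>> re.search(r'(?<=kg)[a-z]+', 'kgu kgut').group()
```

'u'

The `(?=…)`/`(?<=…)` assertion just peeks at neighbouring text; it doesn't advance the match position.
`search` walks the string left to right and returns the first match it finds.
The match spans [2:3] → 'u'.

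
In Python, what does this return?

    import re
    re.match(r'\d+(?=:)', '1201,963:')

None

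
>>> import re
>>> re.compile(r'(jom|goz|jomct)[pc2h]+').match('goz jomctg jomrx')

None

`re.match` only tries the pattern at the start of the string.
Here the pattern fails at index 0, so the call returns None.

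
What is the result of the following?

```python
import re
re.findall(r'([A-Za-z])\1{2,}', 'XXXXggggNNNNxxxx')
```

The backreference `\1` re-matches whatever the first group consumed, character for character.
`findall` collects group 1 from each match (4 total).

['X', 'g', 'N', 'x']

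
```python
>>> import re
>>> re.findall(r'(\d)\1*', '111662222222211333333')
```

['1', '6', '2', '1', '3']

`\1` is not a pattern — it's the concrete string captured by group 1, re-applied verbatim.
Scanning left to right: at [0:3] match '111', group 1 = '1'; at [3:5] match '66', group 1 = '6'; at [5:13] match '22222222', group 1 = '2'; at [13:15] match '11', group 1 = '1'; at [15:21] match '333333', group 1 = '3'.
With a single group, `findall` returns only what that group captured — 5 items.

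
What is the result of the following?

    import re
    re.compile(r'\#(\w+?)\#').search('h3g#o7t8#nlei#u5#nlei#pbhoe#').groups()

('o7t8',)

The match spans [3:9] → '#o7t8#'.
Captured: group 1 = 'o7t8'.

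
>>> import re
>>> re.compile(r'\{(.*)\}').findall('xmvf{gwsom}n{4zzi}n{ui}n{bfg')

`findall` collects group 1 from the one match (1 total).

['gwsom}n{4zzi}n{ui']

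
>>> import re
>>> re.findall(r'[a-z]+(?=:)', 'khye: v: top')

['khye', 'v']

The `(?=…)`/`(?<=…)` assertion just peeks at neighbouring text; it doesn't advance the match position.
Since nothing is captured, `findall` lists the 2 matched substrings directly.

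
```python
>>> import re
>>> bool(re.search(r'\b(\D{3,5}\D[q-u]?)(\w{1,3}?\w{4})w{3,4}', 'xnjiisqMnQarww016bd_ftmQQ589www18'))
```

False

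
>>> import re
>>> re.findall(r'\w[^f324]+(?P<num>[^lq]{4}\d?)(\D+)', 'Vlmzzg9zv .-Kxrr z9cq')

[(' z9c', 'q')]

This matches a word character, then one or more of any character except [f324]; then exactly 4 of any character except [lq], then optionally a digit (captured as 'num'); then one or more of a non-digit (captured).
`findall` packs the 2 group values into a tuple for every match.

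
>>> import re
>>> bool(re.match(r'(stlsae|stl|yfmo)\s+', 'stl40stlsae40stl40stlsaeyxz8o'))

With `match`, the pattern is implicitly anchored at the beginning.
Here position 0 doesn't satisfy it, so the call returns None, and `bool(None)` is False.

False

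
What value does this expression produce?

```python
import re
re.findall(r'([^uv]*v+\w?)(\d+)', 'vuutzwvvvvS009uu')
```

[('tzwvvvvS', '009')]

Pattern: zero or more of any character except [uv], then one or more of a literal 'v', then optionally a word character (captured); then one or more of a digit (captured).
2 groups means the one result is a tuple of 2 captured strings — 1 here.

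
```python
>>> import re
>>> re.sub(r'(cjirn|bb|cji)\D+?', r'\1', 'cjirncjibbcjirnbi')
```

The regex engine tests alternatives in the order written; an earlier branch that matches wins even if a later one would match more.
Matches: at [0:6] → 'cjirnc'; at [8:11] → 'bbc'.
Each match is replaced using the text its own group 1 captured.

'cjirnjibbjirnbi'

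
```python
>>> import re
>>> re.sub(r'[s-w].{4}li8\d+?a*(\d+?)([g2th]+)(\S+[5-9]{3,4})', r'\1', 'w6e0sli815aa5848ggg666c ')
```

The replacement refers to a captured group, so each match is rewritten using its own captured text.

'5848c '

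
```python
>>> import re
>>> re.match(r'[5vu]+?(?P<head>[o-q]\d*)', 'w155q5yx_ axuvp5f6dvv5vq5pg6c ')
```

None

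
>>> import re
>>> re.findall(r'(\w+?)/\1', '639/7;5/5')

A backreference is literal: `\1` must see the identical characters the first group matched.
Scanning left to right: at [6:9] match '5/5', group 1 = '5'.
`findall` collects group 1 from the one match (1 total).

['5']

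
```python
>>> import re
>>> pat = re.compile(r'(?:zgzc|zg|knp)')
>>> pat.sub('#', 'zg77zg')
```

Every occurrence is swapped for '#'.

'#77#'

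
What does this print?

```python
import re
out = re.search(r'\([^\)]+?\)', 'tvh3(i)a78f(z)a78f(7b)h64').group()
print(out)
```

(i)

`re.search` tries every starting position until one works.
The match spans [4:7] → '(i)'.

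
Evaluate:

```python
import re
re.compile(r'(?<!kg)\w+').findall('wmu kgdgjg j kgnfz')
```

['wmu', 'kgdgjg', 'j', 'kgnfz']

The negative lookahead/lookbehind blocks any match where the forbidden context is present.
Scanning left to right: at [0:3] → 'wmu'; at [4:10] → 'kgdgjg'; at [11:12] → 'j'; at [13:18] → 'kgnfz'.
`findall` yields the raw match text (4 of them) because the pattern has no groups.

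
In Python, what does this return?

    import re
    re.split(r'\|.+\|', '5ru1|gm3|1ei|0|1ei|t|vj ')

Matches to split on: at [4:21] → '|gm3|1ei|0|1ei|t|'.
Each match becomes a cut point; 2 segments remain.

['5ru1', 'vj ']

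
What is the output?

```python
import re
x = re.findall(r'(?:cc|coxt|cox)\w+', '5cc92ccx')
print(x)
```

Matches: at [1:8] → 'cc92ccx'.
`findall` yields the raw match text (1 of them) because the pattern has no groups.

['cc92ccx']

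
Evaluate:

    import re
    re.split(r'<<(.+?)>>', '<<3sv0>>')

Because the pattern has a capturing group, `split` also inserts each captured text between the pieces.

['', '3sv0', '']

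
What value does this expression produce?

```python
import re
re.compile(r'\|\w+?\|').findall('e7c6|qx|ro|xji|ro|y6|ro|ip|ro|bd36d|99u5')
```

['|qx|', '|xji|', '|y6|', '|ip|', '|bd36d|']

With no groups in the pattern, `findall` gives back each whole match — 5 here.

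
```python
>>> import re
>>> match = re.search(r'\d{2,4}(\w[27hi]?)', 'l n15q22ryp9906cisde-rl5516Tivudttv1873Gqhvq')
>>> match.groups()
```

('q2',)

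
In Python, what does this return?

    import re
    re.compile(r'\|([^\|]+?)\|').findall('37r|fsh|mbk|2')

Walking the string: at [3:8] match '|fsh|', group 1 = 'fsh'.
Because there's exactly one group, `findall` drops the full match and keeps group 1 from the one hit.

['fsh']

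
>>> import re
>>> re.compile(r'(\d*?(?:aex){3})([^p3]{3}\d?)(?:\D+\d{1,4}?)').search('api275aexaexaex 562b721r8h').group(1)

'275aexaexaex'

The match spans [3:21] → '275aexaexaex 562b7'.
Captured: group 1 = '275aexaexaex', group 2 = ' 562'.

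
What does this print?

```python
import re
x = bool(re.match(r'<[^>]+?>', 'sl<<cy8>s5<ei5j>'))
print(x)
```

With `match`, the pattern is implicitly anchored at the beginning.
Here position 0 doesn't satisfy it, so the call returns None, and `bool(None)` is False.

False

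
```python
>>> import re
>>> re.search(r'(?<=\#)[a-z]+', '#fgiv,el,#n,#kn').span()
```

The lookaround is zero-width — it requires the adjacent text to match without consuming it, so the asserted text isn't part of the match.
`search` walks the string left to right and returns the first match it finds.
The match spans [1:5] → 'fgiv'.

(1, 5)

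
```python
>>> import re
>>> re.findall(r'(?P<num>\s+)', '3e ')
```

[' ']

This matches one or more of whitespace (captured as 'num').
Matches: at [2:3] match ' ', group 1 = ' '.
One capturing group, so `findall` returns just the captured substring from the one match — 1 in all.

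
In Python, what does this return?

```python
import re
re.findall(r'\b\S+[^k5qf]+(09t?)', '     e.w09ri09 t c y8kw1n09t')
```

['09', '09t']

This matches a word boundary (`\b`, zero-width); then one or more of a non-whitespace character; then one or more of any character except [k5qf]; then the literal '09', then optionally the literal 't' (captured).
Scanning left to right: at [5:14] match 'e.w09ri09', group 1 = '09'; at [19:28] match 'y8kw1n09t', group 1 = '09t'.
One capturing group, so `findall` returns just the captured substring from each match — 2 in all.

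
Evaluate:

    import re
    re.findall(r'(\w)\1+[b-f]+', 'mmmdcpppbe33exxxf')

The backreference `\1` re-matches whatever the first group consumed, character for character.
Walking the string: at [0:5] match 'mmmdc', group 1 = 'm'; at [5:10] match 'pppbe', group 1 = 'p'; at [10:13] match '33e', group 1 = '3'; at [13:17] match 'xxxf', group 1 = 'x'.
With a single group, `findall` returns only what that group captured — 4 items.

['m', 'p', '3', 'x']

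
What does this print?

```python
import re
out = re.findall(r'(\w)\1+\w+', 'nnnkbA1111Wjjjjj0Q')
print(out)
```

['n']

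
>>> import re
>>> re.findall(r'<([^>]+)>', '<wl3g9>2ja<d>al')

Because there's exactly one group, `findall` drops the full match and keeps group 1 from each hit.

['wl3g9', 'd']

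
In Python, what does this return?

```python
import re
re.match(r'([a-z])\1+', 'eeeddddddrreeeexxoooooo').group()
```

'eee'

`re.match` won't scan ahead — the pattern has to work from the very first character.
The match spans [0:3] → 'eee'.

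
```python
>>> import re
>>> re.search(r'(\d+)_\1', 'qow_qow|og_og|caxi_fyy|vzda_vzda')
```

None

After group 1 captures some text, `\1` only succeeds where that same text appears again.
Unlike `match`, `search` isn't anchored — it looks for the pattern anywhere in the string.
Here nothing in the string fits, so the call returns None.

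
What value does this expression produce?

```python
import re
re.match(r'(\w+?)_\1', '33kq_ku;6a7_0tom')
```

`re.match` only tries the pattern at the start of the string.
Here the pattern fails at index 0, so the call returns None.

None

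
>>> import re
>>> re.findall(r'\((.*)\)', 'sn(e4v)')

One capturing group, so `findall` returns just the captured substring from the one match — 1 in all.

['e4v']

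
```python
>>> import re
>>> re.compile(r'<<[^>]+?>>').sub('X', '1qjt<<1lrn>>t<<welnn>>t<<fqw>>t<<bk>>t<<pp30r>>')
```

'1qjtXtXtXtXtX'

Matches: at [4:12] → '<<1lrn>>'; at [13:22] → '<<welnn>>'; at [23:30] → '<<fqw>>'; at [31:37] → '<<bk>>'; at [38:47] → '<<pp30r>>'.
`sub` substitutes 'X' at each match site.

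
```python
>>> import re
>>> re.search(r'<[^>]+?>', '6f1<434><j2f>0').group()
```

'<434>'

`re.search` tries every starting position until one works.
The match spans [3:8] → '<434>'.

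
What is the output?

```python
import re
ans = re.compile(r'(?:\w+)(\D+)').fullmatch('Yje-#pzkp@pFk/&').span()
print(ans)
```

(0, 15)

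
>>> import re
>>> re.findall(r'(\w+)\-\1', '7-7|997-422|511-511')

['7', '511']

The backreference `\1` re-matches whatever the first group consumed, character for character.
Walking the string: at [0:3] match '7-7', group 1 = '7'; at [12:19] match '511-511', group 1 = '511'.
`findall` collects group 1 from each match (2 total).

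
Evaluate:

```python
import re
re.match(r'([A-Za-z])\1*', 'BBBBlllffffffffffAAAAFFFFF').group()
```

'BBBB'

The backreference `\1` re-matches whatever the first group consumed, character for character.
`re.match` only tries the pattern at the start of the string.
The match spans [0:4] → 'BBBB'.
Captured: group 1 = 'B'.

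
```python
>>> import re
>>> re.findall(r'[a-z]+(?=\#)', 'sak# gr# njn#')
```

['sak', 'gr', 'njn']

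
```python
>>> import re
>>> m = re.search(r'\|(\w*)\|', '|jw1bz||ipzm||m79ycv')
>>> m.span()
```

(0, 7)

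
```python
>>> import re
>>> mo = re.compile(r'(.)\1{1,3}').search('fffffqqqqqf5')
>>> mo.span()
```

`\1` has to match the exact text group 1 already captured.
The match spans [0:4] → 'ffff'.

(0, 4)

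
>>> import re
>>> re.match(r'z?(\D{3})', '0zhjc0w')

None

With `match`, the pattern is implicitly anchored at the beginning.
Here position 0 doesn't satisfy it, so the call returns None.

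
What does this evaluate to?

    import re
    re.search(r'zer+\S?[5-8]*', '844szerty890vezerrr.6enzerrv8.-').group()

'zert'

The pattern matches the literal 'ze', then one or more of a literal 'r'; then optionally a non-whitespace character, then zero or more of a character in [5-8].
`search` walks the string left to right and returns the first match it finds.
The match spans [4:8] → 'zert'.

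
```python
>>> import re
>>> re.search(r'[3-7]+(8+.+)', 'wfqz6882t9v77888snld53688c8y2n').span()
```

(4, 30)

The pattern matches one or more of a character in [3-7]; then one or more of a literal '8', then one or more of any character (captured).
`search` walks the string left to right and returns the first match it finds.
The match spans [4:30] → '6882t9v77888snld53688c8y2n'.
Captured: group 1 = '882t9v77888snld53688c8y2n'.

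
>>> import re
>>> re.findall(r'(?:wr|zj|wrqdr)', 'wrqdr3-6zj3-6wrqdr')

Alternation isn't longest-match — the leftmost alternative that fits at this position is chosen.
Matches: at [0:2] → 'wr'; at [8:10] → 'zj'; at [13:15] → 'wr'.
With no groups in the pattern, `findall` gives back each whole match — 3 here.

['wr', 'zj', 'wr']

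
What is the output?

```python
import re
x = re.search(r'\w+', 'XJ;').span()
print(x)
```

(0, 2)

This matches one or more of a word character.
`re.search` tries every starting position until one works.
The match spans [0:2] → 'XJ'.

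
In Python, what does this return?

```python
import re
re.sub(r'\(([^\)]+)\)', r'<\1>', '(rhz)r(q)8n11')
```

`\1` in the replacement pulls in group 1's text for each match.

'<rhz>r<q>8n11'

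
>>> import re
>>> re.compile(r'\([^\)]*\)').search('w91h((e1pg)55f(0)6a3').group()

`search` walks the string left to right and returns the first match it finds.
The match spans [4:11] → '((e1pg)'.

'((e1pg)'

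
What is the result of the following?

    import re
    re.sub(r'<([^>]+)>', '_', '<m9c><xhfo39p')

'_<xhfo39p'

`sub` substitutes '_' at each match site.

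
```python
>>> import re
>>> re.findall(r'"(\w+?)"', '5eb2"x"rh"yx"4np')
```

Because there's exactly one group, `findall` drops the full match and keeps group 1 from each hit.

['x', 'yx']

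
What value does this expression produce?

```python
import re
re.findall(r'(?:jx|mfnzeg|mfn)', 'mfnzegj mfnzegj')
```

['mfnzeg', 'mfnzeg']

The regex engine tests alternatives in the order written; an earlier branch that matches wins even if a later one would match more.
Scanning left to right: at [0:6] → 'mfnzeg'; at [8:14] → 'mfnzeg'.
`findall` yields the raw match text (2 of them) because the pattern has no groups.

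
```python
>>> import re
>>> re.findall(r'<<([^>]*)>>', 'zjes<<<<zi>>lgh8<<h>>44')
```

['<<zi', 'h']

Walking the string: at [4:12] match '<<<<zi>>', group 1 = '<<zi'; at [16:21] match '<<h>>', group 1 = 'h'.
`findall` collects group 1 from each match (2 total).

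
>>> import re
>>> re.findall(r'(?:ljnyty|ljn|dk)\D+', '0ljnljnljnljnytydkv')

['ljnljnljnljnytydkv']

Walking the string: at [1:19] → 'ljnljnljnljnytydkv'.
Since nothing is captured, `findall` lists the 1 matched substring directly.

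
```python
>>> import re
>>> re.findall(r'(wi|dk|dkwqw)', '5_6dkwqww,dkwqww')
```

['dk', 'dk']

Alternation tries branches left to right and keeps the first one that lets the overall match succeed at that position.
One capturing group, so `findall` returns just the captured substring from each match — 2 in all.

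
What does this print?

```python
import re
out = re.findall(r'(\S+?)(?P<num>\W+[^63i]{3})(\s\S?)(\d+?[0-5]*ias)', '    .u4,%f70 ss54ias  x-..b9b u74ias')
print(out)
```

This matches one or more of a non-whitespace character (lazy) (captured); then one or more of a non-word character, then exactly 3 of any character except [63i] (captured as 'num'); then whitespace, then optionally a non-whitespace character (captured); then one or more of a digit (lazy), then zero or more of a character in [0-5], then the literal 'ias' (captured).
Lazy quantifiers expand one character at a time until the remainder of the pattern can match.
Scanning left to right: at [22:36] match 'x-..b9b u74ias', groups = ('x', '-..b9b', ' u', '74ias').
With 4 capturing groups, `findall` returns a 4-tuple per match.

[('x', '-..b9b', ' u', '74ias')]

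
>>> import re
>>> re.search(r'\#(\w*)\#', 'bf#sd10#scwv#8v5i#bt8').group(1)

`re.search` tries every starting position until one works.
The match spans [2:8] → '#sd10#'.
Captured: group 1 = 'sd10'.

'sd10'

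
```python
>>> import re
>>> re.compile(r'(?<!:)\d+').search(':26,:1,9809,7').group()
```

A negative assertion filters positions out without eating any characters.
`re.search` scans for the first position where the pattern succeeds.
The match spans [2:3] → '6'.

'6'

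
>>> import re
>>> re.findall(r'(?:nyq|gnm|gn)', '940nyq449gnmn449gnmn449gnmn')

['nyq', 'gnm', 'gnm', 'gnm']

Alternation tries branches left to right and keeps the first one that lets the overall match succeed at that position.
No capturing groups, so `findall` returns the 4 full match strings.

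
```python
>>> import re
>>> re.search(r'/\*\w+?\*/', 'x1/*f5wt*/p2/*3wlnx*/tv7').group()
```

The match spans [2:10] → '/*f5wt*/'.

'/*f5wt*/'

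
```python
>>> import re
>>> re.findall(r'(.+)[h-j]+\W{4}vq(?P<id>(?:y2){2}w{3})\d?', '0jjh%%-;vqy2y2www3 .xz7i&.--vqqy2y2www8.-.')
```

[('0jj', 'y2y2www')]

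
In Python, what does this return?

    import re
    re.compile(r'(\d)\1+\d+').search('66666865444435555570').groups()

('6',)

The match spans [0:20] → '66666865444435555570'.
Captured: group 1 = '6'.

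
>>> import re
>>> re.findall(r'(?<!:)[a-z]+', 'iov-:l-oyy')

['iov', 'oyy']

The negative lookaround is zero-width — it rules out positions where the adjacent text would match, without consuming anything.
Walking the string: at [0:3] → 'iov'; at [7:10] → 'oyy'.
Since nothing is captured, `findall` lists the 2 matched substrings directly.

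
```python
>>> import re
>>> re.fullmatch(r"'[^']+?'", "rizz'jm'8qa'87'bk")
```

None

`re.fullmatch` is like wrapping the pattern in `^…$` (in single-line mode).
Here there's no way to consume every character, so the call returns None.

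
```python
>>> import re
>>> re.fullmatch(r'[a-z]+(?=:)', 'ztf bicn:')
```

`re.fullmatch` requires the pattern to consume the entire string.
Here the string isn't matched end-to-end, so the call returns None.

None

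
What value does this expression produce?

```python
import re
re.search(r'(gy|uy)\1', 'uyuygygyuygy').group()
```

'uyuy'

After group 1 captures some text, `\1` only succeeds where that same text appears again.
The match spans [0:4] → 'uyuy'.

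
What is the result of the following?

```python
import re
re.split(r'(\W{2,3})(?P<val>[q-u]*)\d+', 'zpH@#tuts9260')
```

This matches 2 to 3 of a non-word character (captured); then zero or more of a character in [q-u] (captured as 'val'); then one or more of a digit.
Matches to split on: at [3:13] → '@#tuts9260'.
The group in the pattern means `split` returns the separators' captures alongside the pieces.

['zpH', '@#', 'tuts', '']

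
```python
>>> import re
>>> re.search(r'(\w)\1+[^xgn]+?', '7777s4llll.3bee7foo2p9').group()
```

After group 1 captures some text, `\1` only succeeds where that same text appears again.
`search` walks the string left to right and returns the first match it finds.
The match spans [0:5] → '7777s'.
Captured: group 1 = '7'.

'7777s'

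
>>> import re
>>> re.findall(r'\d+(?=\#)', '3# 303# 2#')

The lookaround is zero-width — it requires the adjacent text to match without consuming it, so the asserted text isn't part of the match.
No capturing groups, so `findall` returns the 3 full match strings.

['3', '303', '2']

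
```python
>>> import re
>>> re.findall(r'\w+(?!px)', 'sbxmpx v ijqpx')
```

['sbxmpx', 'v', 'ijqpx']

The negative lookahead/lookbehind blocks any match where the forbidden context is present.
Walking the string: at [0:6] → 'sbxmpx'; at [7:8] → 'v'; at [9:14] → 'ijqpx'.
With no groups in the pattern, `findall` gives back each whole match — 3 here.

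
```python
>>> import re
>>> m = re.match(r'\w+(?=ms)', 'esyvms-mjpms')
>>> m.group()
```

'esyv'

Because the assertion is zero-width, the text it checks is not consumed and won't appear in the result.
`match` is anchored at position 0; if the pattern doesn't fit there, it returns None.
The match spans [0:4] → 'esyv'.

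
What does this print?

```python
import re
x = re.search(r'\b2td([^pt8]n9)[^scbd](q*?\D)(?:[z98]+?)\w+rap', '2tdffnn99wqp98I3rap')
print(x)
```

None

Pattern: a word boundary (`\b`, zero-width); then a literal '2', then the literal 'td'; then any character except [pt8], then the literal 'n9' (captured); then any character except [scbd]; then zero or more of the literal 'q' (lazy), then a non-digit (captured); then one or more of one of [z98] (lazy) (non-capturing group); then one or more of a word character, then the literal 'rap'.
`re.search` tries every starting position until one works.
Here the pattern never matches, so the call returns None.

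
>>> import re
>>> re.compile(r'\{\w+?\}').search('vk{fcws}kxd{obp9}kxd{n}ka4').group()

'{fcws}'

The match spans [2:8] → '{fcws}'.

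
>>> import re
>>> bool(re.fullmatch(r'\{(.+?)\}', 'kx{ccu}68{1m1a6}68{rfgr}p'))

For `fullmatch`, every character of the input must be accounted for by the pattern.
Here the string isn't matched end-to-end, so the call returns None, and `bool(None)` is False.

False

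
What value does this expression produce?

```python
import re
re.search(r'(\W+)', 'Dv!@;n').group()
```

The match spans [2:5] → '!@;'.

'!@;'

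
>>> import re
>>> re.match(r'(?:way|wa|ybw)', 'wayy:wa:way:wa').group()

'way'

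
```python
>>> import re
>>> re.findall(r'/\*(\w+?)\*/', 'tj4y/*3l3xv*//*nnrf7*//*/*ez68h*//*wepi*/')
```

['3l3xv', 'nnrf7', 'ez68h', 'wepi']

One capturing group, so `findall` returns just the captured substring from each match — 4 in all.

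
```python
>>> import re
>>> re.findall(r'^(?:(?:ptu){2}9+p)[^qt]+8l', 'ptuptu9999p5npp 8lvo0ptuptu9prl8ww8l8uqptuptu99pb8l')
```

The pattern matches anchored at the start of the string; then the literal 'ptu' repeated 2 times, then one or more of the literal '9', then a literal 'p' (non-capturing group); then one or more of any character except [qt], then the literal '8l'.
Matches: at [0:18] → 'ptuptu9999p5npp 8l'.
Since nothing is captured, `findall` lists the 1 matched substring directly.

['ptuptu9999p5npp 8l']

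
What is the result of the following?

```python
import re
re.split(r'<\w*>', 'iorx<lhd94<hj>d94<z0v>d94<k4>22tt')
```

['iorx<lhd94', 'd94', 'd94', '22tt']

Matches to split on: at [10:14] → '<hj>'; at [17:22] → '<z0v>'; at [25:29] → '<k4>'.
`split` removes every match and returns the 4 fragments in between.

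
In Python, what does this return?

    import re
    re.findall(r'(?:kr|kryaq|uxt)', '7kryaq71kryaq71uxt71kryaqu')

['kr', 'kr', 'uxt', 'kr']

Alternation isn't longest-match — the leftmost alternative that fits at this position is chosen.
Since nothing is captured, `findall` lists the 4 matched substrings directly.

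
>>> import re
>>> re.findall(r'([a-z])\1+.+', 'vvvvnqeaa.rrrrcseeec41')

['v']

`\1` has to match the exact text group 1 already captured.
Scanning left to right: at [0:22] match 'vvvvnqeaa.rrrrcseeec41', group 1 = 'v'.
Because there's exactly one group, `findall` drops the full match and keeps group 1 from the one hit.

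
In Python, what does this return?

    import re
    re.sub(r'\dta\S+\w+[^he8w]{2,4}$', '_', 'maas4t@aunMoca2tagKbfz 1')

The pattern matches a digit; then the literal 'ta', then one or more of a non-whitespace character; then one or more of a word character, then 2 to 4 of any character except [he8w]; then anchored at the end.
Each match is replaced by '_'.

'maas4t@aunMoca_'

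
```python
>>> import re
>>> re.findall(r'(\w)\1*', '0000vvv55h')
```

`\1` has to match the exact text group 1 already captured.
With a single group, `findall` returns only what that group captured — 4 items.

['0', 'v', '5', 'h']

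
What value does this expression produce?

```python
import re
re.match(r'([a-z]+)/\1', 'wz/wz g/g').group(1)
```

The match spans [0:5] → 'wz/wz'.
Captured: group 1 = 'wz'.

'wz'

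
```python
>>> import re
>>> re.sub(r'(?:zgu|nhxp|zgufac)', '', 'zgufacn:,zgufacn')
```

'facn:,facn'

`|` is ordered: at each position the engine commits to the first alternative that works.
Every occurrence is swapped for ''.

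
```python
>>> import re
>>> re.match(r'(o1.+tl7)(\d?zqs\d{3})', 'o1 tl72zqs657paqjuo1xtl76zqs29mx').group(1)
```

'o1 tl7'

This matches the literal 'o1', then one or more of any character, then the literal 'tl7' (captured); then optionally a digit, then the literal 'zqs', then exactly 3 of a digit (captured).
`re.match` won't scan ahead — the pattern has to work from the very first character.
The match spans [0:13] → 'o1 tl72zqs657'.
Captured: group 1 = 'o1 tl7', group 2 = '2zqs657'.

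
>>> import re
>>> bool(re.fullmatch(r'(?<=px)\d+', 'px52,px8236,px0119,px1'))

Because the assertion is zero-width, the text it checks is not consumed and won't appear in the result.
`fullmatch` succeeds only if the pattern covers the string from start to end.
Here there's no way to consume every character, so the call returns None, and `bool(None)` is False.

False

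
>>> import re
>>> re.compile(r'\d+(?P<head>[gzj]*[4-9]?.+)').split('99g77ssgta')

The pattern matches one or more of a digit; then zero or more of one of [gzj], then optionally a character in [4-9], then one or more of any character (captured as 'head').
Matches to split on: at [0:10] → '99g77ssgta'.
Because the pattern has a capturing group, `split` also inserts each captured text between the pieces.

['', 'g77ssgta', '']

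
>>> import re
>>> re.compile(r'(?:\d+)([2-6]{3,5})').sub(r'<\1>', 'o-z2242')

'o-z<242>'

This matches one or more of a digit (non-capturing group); then 3 to 5 of a character in [2-6] (captured).
Matches: at [3:7] → '2242'.
The replacement refers to a captured group, so each match is rewritten using its own captured text.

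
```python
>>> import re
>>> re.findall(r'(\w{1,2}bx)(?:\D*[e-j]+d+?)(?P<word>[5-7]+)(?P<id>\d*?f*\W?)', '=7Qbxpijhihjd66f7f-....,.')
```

[('7Qbx', '66', 'f')]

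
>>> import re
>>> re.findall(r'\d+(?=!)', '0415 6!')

['6']

Lookahead/lookbehind check context without consuming it, so the matched span excludes the asserted characters.
Matches: at [5:6] → '6'.
`findall` yields the raw match text (1 of them) because the pattern has no groups.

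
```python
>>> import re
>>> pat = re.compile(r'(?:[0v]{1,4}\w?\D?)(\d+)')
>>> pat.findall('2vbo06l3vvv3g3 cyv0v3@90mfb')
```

One capturing group, so `findall` returns just the captured substring from each match — 3 in all.

['06', '3', '90']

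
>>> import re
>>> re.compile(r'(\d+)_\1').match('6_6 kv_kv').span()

(0, 3)

`re.match` only tries the pattern at the start of the string.
The match spans [0:3] → '6_6'.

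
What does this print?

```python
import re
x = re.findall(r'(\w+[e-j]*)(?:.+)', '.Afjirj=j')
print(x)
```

Pattern: one or more of a word character, then zero or more of a character in [e-j] (captured); then one or more of any character (non-capturing group).
Because there's exactly one group, `findall` drops the full match and keeps group 1 from the one hit.

['Afjirj']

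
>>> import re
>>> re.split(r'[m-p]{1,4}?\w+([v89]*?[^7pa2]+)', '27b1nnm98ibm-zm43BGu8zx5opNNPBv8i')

['27b1', '-zm43BGu8zx5o', '', 'i', '']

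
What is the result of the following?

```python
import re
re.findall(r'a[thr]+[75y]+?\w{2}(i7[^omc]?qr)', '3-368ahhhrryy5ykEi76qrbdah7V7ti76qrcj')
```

['i76qr']

This matches a literal 'a', then one or more of one of [thr]; then one or more of one of [75y] (lazy), then exactly 2 of a word character; then the literal 'i7', then optionally any character except [omc], then the literal 'qr' (captured).
Walking the string: at [5:22] match 'ahhhrryy5ykEi76qr', group 1 = 'i76qr'.
Because there's exactly one group, `findall` drops the full match and keeps group 1 from the one hit.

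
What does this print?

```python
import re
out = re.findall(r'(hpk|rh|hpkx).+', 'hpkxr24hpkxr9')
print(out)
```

`|` is ordered: at each position the engine commits to the first alternative that works.
One capturing group, so `findall` returns just the captured substring from the one match — 1 in all.

['hpk']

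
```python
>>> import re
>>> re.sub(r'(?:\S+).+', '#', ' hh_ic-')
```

' #'

The pattern matches one or more of a non-whitespace character (non-capturing group); then one or more of any character.
Matches: at [1:7] → 'hh_ic-'.
`sub` substitutes '#' at each match site.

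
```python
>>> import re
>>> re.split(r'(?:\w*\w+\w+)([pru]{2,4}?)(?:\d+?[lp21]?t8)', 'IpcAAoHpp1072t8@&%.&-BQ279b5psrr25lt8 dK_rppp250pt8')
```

This matches zero or more of a word character, then one or more of a word character, then one or more of a word character (non-capturing group); then 2 to 4 of one of [pru] (lazy) (captured); then one or more of a digit (lazy), then optionally one of [lp21], then the literal 't8' (non-capturing group).
Matches to split on: at [0:15] → 'IpcAAoHpp1072t8'; at [21:37] → 'BQ279b5psrr25lt8'; at [38:51] → 'dK_rppp250pt8'.
`re.split` interleaves the captured-group text with the surrounding fragments.

['', 'pp', '@&%.&-', 'rr', ' ', 'pp', '']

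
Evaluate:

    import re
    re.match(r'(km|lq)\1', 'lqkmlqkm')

`re.match` won't scan ahead — the pattern has to work from the very first character.
Here the pattern fails at index 0, so the call returns None.

None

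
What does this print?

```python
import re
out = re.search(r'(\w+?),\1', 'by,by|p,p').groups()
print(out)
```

After group 1 captures some text, `\1` only succeeds where that same text appears again.
`search` walks the string left to right and returns the first match it finds.
The match spans [0:5] → 'by,by'.
Captured: group 1 = 'by'.

('by',)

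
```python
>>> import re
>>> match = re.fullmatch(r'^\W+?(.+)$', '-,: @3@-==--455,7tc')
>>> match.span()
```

This matches anchored at the start of the string; then one or more of a non-word character (lazy); then one or more of any character (captured); then anchored at the end.
`re.fullmatch` requires the pattern to consume the entire string.
The match spans [0:19] → '-,: @3@-==--455,7tc'.
Captured: group 1 = ',: @3@-==--455,7tc'.

(0, 19)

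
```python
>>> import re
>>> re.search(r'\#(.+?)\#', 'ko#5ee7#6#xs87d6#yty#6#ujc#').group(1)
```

The match spans [2:8] → '#5ee7#'.
Captured: group 1 = '5ee7'.

'5ee7'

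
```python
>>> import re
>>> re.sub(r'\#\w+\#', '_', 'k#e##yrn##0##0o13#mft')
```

`sub` substitutes '_' at each match site.

'k____mft'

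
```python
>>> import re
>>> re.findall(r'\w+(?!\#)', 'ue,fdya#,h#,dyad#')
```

A negative assertion filters positions out without eating any characters.
With no groups in the pattern, `findall` gives back each whole match — 3 here.

['ue', 'fdy', 'dya']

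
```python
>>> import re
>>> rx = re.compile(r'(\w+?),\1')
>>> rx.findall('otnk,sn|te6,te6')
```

`\1` is not a pattern — it's the concrete string captured by group 1, re-applied verbatim.
With a single group, `findall` returns only what that group captured — 1 item.

['te6']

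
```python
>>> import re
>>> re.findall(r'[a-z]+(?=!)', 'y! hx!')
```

['y', 'hx']

The positive lookaround only admits positions where the adjacent text matches; those characters stay outside the span.
No capturing groups, so `findall` returns the 2 full match strings.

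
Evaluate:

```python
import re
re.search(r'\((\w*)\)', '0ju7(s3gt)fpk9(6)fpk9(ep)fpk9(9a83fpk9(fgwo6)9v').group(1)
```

's3gt'

The match spans [4:10] → '(s3gt)'.
Captured: group 1 = 's3gt'.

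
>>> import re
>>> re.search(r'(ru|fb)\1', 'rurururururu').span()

A backreference is literal: `\1` must see the identical characters the first group matched.
Unlike `match`, `search` isn't anchored — it looks for the pattern anywhere in the string.
The match spans [0:4] → 'ruru'.
Captured: group 1 = 'ru'.

(0, 4)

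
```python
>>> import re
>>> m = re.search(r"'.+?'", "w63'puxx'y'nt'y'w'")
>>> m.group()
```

The `?` after the quantifier makes it lazy — it takes as little as possible before letting the rest of the pattern try.
`search` walks the string left to right and returns the first match it finds.
The match spans [3:9] → "'puxx'".

"'puxx'"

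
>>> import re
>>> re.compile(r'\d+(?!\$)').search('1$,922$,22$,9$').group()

A negative assertion filters positions out without eating any characters.
The match spans [3:5] → '92'.

'92'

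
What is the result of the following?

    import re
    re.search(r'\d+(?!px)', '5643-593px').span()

`(?!…)`/`(?<!…)` only lets a position through if the neighbouring text does NOT match; no characters are consumed.
The match spans [0:4] → '5643'.

(0, 4)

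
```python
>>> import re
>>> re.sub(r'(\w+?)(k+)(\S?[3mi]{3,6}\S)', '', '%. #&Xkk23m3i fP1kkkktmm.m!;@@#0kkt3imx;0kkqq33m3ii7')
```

'%. #& fP1kkkktmm.m!;@@#;0kkqq33m3ii7'

The pattern matches one or more of a word character (lazy) (captured); then one or more of a literal 'k' (captured); then optionally a non-whitespace character, then 3 to 6 of one of [3mi], then a non-whitespace character (captured).
Matches: at [5:13] → 'Xkk23m3i'; at [31:39] → '0kkt3imx'.
Each match is replaced by ''.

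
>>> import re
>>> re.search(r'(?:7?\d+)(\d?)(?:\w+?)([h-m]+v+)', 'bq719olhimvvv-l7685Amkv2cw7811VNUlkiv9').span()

This matches optionally the literal '7', then one or more of a digit (non-capturing group); then optionally a digit (captured); then one or more of a word character (lazy) (non-capturing group); then one or more of a character in [h-m], then one or more of a literal 'v' (captured).
The match spans [2:13] → '719olhimvvv'.

(2, 13)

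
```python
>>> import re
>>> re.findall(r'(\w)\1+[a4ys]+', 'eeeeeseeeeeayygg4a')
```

['e', 'e', 'g']

`\1` is not a pattern — it's the concrete string captured by group 1, re-applied verbatim.
Walking the string: at [0:6] match 'eeeees', group 1 = 'e'; at [6:14] match 'eeeeeayy', group 1 = 'e'; at [14:18] match 'gg4a', group 1 = 'g'.
One capturing group, so `findall` returns just the captured substring from each match — 3 in all.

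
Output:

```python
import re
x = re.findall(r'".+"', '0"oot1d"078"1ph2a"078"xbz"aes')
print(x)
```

['"oot1d"078"1ph2a"078"xbz"']

Walking the string: at [1:26] → '"oot1d"078"1ph2a"078"xbz"'.
With no groups in the pattern, `findall` gives back each whole match — 1 here.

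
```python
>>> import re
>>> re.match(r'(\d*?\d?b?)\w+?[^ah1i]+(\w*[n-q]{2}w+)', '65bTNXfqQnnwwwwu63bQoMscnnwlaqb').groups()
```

The match spans [0:27] → '65bTNXfqQnnwwwwu63bQoMscnnw'.
Captured: group 1 = '6', group 2 = 'nnw'.

('6', 'nnw')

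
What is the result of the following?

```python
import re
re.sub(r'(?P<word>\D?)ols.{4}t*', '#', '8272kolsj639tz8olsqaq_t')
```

Pattern: optionally a non-digit (captured as 'word'); then the literal 'ols', then exactly 4 of any character, then zero or more of the literal 't'.
Matches: at [4:13] → 'kolsj639t'; at [15:23] → 'olsqaq_t'.
Every occurrence is swapped for '#'.

'8272#z8#'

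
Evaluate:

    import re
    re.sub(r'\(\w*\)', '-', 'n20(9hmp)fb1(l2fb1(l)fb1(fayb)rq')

'n20-fb1(l2fb1-fb1-rq'

Matches: at [3:9] → '(9hmp)'; at [18:21] → '(l)'; at [24:30] → '(fayb)'.
`sub` substitutes '-' at each match site.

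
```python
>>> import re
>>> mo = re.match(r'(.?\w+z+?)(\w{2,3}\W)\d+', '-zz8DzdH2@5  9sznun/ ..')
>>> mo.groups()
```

Pattern: optionally any character, then one or more of a word character, then one or more of a literal 'z' (lazy) (captured); then 2 to 3 of a word character, then a non-word character (captured); then one or more of a digit.
With `match`, the pattern is implicitly anchored at the beginning.
The match spans [0:11] → '-zz8DzdH2@5'.
Captured: group 1 = '-zz8Dz', group 2 = 'dH2@'.

('-zz8Dz', 'dH2@')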